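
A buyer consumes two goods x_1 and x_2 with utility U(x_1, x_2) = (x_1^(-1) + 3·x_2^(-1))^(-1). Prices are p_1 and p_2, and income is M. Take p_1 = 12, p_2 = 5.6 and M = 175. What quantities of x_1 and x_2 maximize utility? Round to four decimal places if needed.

x_1* = 6.6797, x_2* = 16.9363

Substitute x_2 = (x_2/x_1)·x_1 into the budget: x_1* = M/(p_1 + p_2·(x_2/x_1)).
Numerically x_2/x_1 = 2.535463, so x_1* = 175/(12 + 5.6·2.535463) = 6.6797 and x_2* = 2.535463·6.6797 = 16.9363.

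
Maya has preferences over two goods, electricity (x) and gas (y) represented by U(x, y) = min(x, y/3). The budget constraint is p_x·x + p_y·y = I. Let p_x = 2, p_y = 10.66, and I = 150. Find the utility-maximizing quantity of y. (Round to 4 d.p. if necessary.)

y* = 13.2431

With perfect complements, no substitution: consume in ratio x:y = 1:3.
Budget: p_x·x + p_y·3·x = I, so (p_x + 3·p_y)·x = I.
Demand: x*(p_x,p_y,I) = I/(p_x + 3·p_y), y* = 3·I/(p_x + 3·p_y).
Here 2 + 3·10.66 = 33.98, giving y* = 13.2431.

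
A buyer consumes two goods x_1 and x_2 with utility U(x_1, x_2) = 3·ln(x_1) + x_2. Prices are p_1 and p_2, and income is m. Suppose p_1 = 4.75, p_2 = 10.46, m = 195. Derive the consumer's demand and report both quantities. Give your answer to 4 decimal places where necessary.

x_1* = 6.6063, x_2* = 15.6424

Set MRS = p_1/p_2: (3/x_1)/1 = p_1/p_2.
So x_1*(p_1,p_2) = 3·p_2/p_1, independent of income; and x_2* = (m − 3·p_2)/p_2.
At the given prices: x_1* = 3·10.46/4.75 = 6.6063, and x_2* = 15.6424.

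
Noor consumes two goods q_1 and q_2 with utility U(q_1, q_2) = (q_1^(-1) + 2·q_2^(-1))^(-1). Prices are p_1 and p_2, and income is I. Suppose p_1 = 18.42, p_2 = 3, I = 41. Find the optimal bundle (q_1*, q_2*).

With the ratio pinned down, the budget gives q_1* = I/(p_1 + p_2·(q_2/q_1)) and q_2* = (q_2/q_1)·q_1*.
Numerically q_2/q_1 = 3.504283, so q_1* = 41/(18.42 + 3·3.504283) = 1.4171 and q_2* = 3.504283·1.4171 = 4.9658.

q_1* = 1.4171, q_2* = 4.9658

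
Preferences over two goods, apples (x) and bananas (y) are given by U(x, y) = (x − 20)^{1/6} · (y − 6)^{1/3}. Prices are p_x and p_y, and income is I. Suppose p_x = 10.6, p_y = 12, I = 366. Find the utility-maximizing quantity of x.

x* = 22.5786

MRS = (1/2)·(y−6)/(x−20). Tangency with p_x/p_y gives y−6 = 2·(p_x/p_y)·(x−20).
After buying the subsistence bundle (20, 6), a share 1/3 of the remaining income goes to x: x* = 20 + 1/3·(I − 20p_x − 6p_y)/p_x.
Discretionary income = 366 − 20·10.6 − 6·12 = 82; x* = 20 + 1/3·82/10.6 = 22.5786.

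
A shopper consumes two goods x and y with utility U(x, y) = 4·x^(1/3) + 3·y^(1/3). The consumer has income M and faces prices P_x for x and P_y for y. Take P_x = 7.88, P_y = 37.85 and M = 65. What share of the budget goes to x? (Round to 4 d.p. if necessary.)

share on x = 0.7714

MU_x ∝ 4·x^(-2/3), MU_y ∝ 3·y^(-2/3), so MRS = (4/3)·(y/x)^(2/3) = P_x/P_y.
Solve for the ratio: y/x = [(3/4)·P_x/P_y]^(1.5).
Substitute y = (y/x)·x into the budget: x* = M/(P_x + P_y·(y/x)).
Numerically y/x = 0.0617, so x* = 65/(7.88 + 37.85·0.0617) = 6.363 and y* = 0.0617·6.363 = 0.3926.
Expenditure on x: 7.88·6.363 = 50.1403; share = 0.7714.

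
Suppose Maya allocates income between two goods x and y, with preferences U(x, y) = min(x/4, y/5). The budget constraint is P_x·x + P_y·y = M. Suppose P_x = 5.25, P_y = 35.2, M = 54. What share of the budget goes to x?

share on x = 0.1066

With perfect complements, no substitution: consume in ratio x:y = 4:5.
Budget: P_x·x + P_y·(5/4)·x = M, so (4·P_x + 5·P_y)·x = 4·M.
Demand: x*(P_x,P_y,M) = 4·M/(4·P_x + 5·P_y), y* = 5·M/(4·P_x + 5·P_y).
Here 4·5.25 + 5·35.2 = 197, giving x* = 1.0964 and y* = 1.3706.
Expenditure on x: 5.25·1.0964 = 5.7563; share = 0.1066.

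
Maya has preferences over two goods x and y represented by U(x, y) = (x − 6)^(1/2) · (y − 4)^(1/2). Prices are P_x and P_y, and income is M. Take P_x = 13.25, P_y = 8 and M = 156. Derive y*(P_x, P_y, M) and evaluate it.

y* = 6.7812

MRS = (y−4)/(x−6). Tangency with P_x/P_y gives y−4 = (P_x/P_y)·(x−6).
Substituting into the budget: x* = 6 + 0.5·(M − 6·P_x − 4·P_y)/P_x, and y* = 4 + 0.5·(…)/P_y.
Discretionary income = 156 − 6·13.25 − 4·8 = 44.5; y* = 4 + 0.5·44.5/8 = 6.7812.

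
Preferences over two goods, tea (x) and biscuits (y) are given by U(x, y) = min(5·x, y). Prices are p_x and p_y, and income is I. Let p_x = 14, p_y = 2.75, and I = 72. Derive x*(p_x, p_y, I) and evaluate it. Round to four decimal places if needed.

Here 14 + 5·2.75 = 27.75, giving x* = 2.5946.

x* = 2.5946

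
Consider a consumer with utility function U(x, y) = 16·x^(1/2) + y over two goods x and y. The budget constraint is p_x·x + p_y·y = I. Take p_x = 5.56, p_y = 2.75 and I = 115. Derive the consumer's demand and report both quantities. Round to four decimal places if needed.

Utility is quasi-linear in y; the FOC for x is 8/√x = p_x/p_y.
Thus x* = (8·p_y/p_x)² — independent of I — with the rest of income spent on y.
Plugging in: x* = (8·2.75/5.56)² = 15.6565, y* = 10.1635.

x* = 15.6565, y* = 10.1635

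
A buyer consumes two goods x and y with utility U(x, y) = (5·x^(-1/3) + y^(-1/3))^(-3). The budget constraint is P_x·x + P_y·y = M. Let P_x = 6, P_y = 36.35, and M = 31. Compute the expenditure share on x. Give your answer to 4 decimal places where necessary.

MRS = MU_x/MU_y = 5·(y/x)^(4/3). Set equal to P_x/P_y.
Solve for the ratio: y/x = [(1/5)·P_x/P_y]^(0.75).
With the ratio pinned down, the budget gives x* = M/(P_x + P_y·(y/x)) and y* = (y/x)·x*.
Numerically y/x = 0.077448, so x* = 31/(6 + 36.35·0.077448) = 3.5166 and y* = 0.077448·3.5166 = 0.2724.
Expenditure on x: 6·3.5166 = 21.0999; share = 0.6806.

share on x = 0.6806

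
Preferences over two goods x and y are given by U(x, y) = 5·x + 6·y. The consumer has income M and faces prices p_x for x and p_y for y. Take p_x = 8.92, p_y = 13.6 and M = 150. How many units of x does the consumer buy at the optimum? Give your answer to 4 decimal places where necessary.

x* = 16.8161

Linear utility — the consumer picks whichever good has higher MU/price: 5/8.92 = 0.5605 vs 6/13.6 = 0.4412.
x gives more utility per dollar, so spend all income on x: x* = M/p_x, y* = 0.
Numerically: x* = 16.8161, y* = 0.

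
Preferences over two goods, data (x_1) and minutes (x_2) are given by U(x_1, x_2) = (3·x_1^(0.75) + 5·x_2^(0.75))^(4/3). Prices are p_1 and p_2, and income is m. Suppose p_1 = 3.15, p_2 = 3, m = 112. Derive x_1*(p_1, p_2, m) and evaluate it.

Substitute x_2 = (x_2/x_1)·x_1 into the budget: x_1* = m/(p_1 + p_2·(x_2/x_1)).
Numerically x_2/x_1 = 9.378906, so x_1* = 112/(3.15 + 3·9.378906) = 3.5798.

x_1* = 3.5798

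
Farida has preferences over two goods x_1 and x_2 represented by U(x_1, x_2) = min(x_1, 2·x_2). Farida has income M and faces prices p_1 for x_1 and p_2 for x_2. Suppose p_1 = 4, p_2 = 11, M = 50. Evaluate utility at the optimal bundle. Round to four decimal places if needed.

V = 5.2632

Leontief preferences: the optimum is at the kink where x_1/2 = x_2/1, i.e. x_2 = (1/2)·x_1.
Budget: p_1·x_1 + p_2·(1/2)·x_1 = M, so (2·p_1 + p_2)·x_1 = 2·M.
Demand: x_1*(p_1,p_2,M) = 2·M/(2·p_1 + p_2), x_2* = M/(2·p_1 + p_2).
Here 2·4 + 11 = 19, giving x_1* = 5.2632 and x_2* = 2.6316.
Utility at the optimum: U(5.2632, 2.6316) = 5.2632.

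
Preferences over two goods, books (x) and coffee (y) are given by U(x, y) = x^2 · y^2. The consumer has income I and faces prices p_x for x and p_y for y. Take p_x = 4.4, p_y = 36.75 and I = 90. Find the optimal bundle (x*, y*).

MU_x/MU_y = (2·y)/(2·x); tangency sets this equal to p_x/p_y.
Rearranging, p_y·y = p_x·x. Substituting into the budget gives p_x·x·(1 + 1) = I.
Demand: x*(p_x,p_y,I) = 0.5·I/p_x and y* = 0.5·I/p_y.
At p_x=4.4, p_y=36.75, I=90: x* = 0.5·90/4.4 = 10.2273, y* = 1.2245.

x* = 10.2273, y* = 1.2245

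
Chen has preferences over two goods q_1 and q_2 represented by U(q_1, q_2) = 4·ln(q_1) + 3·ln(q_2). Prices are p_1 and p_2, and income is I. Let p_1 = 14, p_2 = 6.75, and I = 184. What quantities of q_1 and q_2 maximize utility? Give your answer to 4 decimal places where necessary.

q_1* = 7.5102, q_2* = 11.6825

Demand: q_1*(p_1,p_2,I) = 4/7·I/p_1 and q_2* = 3/7·I/p_2.
At p_1=14, p_2=6.75, I=184: q_1* = 4/7·184/14 = 7.5102, q_2* = 11.6825.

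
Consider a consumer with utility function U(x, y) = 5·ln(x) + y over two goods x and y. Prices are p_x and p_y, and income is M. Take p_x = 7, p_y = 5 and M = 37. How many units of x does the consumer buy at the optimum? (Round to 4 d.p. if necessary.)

x* = 3.5714

So x*(p_x,p_y) = 5·p_y/p_x, independent of income; and y* = (M − 5·p_y)/p_y.
At the given prices: x* = 5·5/7 = 3.5714.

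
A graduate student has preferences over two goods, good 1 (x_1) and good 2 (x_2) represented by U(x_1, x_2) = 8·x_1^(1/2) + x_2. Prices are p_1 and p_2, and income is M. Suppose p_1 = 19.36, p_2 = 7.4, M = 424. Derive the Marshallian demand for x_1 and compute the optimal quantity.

MU_x_1 = 4/√x_1, MU_x_2 = 1. Tangency: 4/√x_1 = p_1/p_2.
Thus x_1* = (4·p_2/p_1)² — independent of M — with the rest of income spent on x_2.
Plugging in: x_1* = (4·7.4/19.36)² = 2.3376.

x_1* = 2.3376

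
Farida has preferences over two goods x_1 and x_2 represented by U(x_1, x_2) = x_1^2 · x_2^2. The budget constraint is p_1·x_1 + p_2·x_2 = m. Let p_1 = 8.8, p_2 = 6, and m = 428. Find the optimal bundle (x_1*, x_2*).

Demand: x_1*(p_1,p_2,m) = 0.5·m/p_1 and x_2* = 0.5·m/p_2.
At p_1=8.8, p_2=6, m=428: x_1* = 0.5·428/8.8 = 24.3182, x_2* = 35.6667.

x_1* = 24.3182, x_2* = 35.6667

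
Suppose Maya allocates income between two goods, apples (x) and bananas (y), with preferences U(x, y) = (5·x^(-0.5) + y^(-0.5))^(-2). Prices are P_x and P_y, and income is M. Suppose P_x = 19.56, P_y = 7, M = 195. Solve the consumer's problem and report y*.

MRS = MU_x/MU_y = 5·(y/x)^(1.5). Set equal to P_x/P_y.
Hence y/x = ((1/5)·P_x/P_y)^(1/(1.5)), i.e. raised to the 2/3 power.
With the ratio pinned down, the budget gives x* = M/(P_x + P_y·(y/x)) and y* = (y/x)·x*.
Numerically y/x = 0.678475, so x* = 195/(19.56 + 7·0.678475) = 8.0216 and y* = 0.678475·8.0216 = 5.4425.

y* = 5.4425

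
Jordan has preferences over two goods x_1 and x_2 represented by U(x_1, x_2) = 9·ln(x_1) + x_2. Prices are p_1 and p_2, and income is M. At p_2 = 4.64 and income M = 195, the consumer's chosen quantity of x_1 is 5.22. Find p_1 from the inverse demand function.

MU_x_1 = 9/x_1, MU_x_2 = 1. Tangency: 9/x_1 = p_1/p_2.
So x_1*(p_1,p_2) = 9·p_2/p_1, independent of income; and x_2* = (M − 9·p_2)/p_2.
Set x_1* = 5.22 in the demand function and solve for p_1: p_1 = 8.

p_1 = 8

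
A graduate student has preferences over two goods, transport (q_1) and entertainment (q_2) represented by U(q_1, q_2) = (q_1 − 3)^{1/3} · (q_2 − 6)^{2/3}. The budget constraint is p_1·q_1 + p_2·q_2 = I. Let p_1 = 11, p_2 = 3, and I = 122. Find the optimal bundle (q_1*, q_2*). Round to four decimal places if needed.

MRS = (1/2)·(q_2−6)/(q_1−3). Tangency with p_1/p_2 gives q_2−6 = 2·(p_1/p_2)·(q_1−3).
Substituting into the budget: q_1* = 3 + 1/3·(I − 3·p_1 − 6·p_2)/p_1, and q_2* = 6 + 2/3·(…)/p_2.
Discretionary income = 122 − 3·11 − 6·3 = 71; q_1* = 3 + 1/3·71/11 = 5.1515; q_2* = 6 + 2/3·71/3 = 21.7778.

q_1* = 5.1515, q_2* = 21.7778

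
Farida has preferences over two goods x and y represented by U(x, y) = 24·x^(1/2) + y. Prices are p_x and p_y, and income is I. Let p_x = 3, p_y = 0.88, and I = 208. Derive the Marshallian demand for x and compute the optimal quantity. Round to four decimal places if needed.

x* = 12.3904

Utility is quasi-linear in y; the FOC for x is 12/√x = p_x/p_y.
Solve: √x = 12·p_y/p_x, so x*(p_x,p_y) = (12·p_y/p_x)², and y* = (I − p_x·x*)/p_y.
Plugging in: x* = (12·0.88/3)² = 12.3904.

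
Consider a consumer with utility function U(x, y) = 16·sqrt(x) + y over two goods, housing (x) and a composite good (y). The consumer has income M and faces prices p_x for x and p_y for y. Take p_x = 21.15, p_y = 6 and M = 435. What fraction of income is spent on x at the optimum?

share on x = 0.2504

MU_x = 8/√x, MU_y = 1. Tangency: 8/√x = p_x/p_y.
Thus x* = (8·p_y/p_x)² — independent of M — with the rest of income spent on y.
Plugging in: x* = (8·6/21.15)² = 5.1506, y* = 54.344.
Expenditure on x: 21.15·5.1506 = 108.9362; share = 0.2504.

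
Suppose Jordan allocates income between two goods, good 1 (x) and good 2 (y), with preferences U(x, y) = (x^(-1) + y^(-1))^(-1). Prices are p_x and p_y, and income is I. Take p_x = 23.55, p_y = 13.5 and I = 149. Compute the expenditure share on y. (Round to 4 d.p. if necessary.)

share on y = 0.4309

MU_x ∝ x^(-2), MU_y ∝ y^(-2), so MRS = (y/x)^(2) = p_x/p_y.
Hence y/x = (p_x/p_y)^(1/(2)), i.e. raised to the 0.5 power.
With the ratio pinned down, the budget gives x* = I/(p_x + p_y·(y/x)) and y* = (y/x)·x*.
Numerically y/x = 1.320774, so x* = 149/(23.55 + 13.5·1.320774) = 3.6007 and y* = 1.320774·3.6007 = 4.7558.
Expenditure on y: 13.5·4.7558 = 64.2027; share = 0.4309.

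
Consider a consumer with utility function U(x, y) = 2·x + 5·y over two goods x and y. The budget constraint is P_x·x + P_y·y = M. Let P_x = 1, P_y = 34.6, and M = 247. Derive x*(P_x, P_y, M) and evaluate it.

x* = 247

x gives more utility per dollar, so spend all income on x: x* = M/P_x, y* = 0.
Numerically: x* = 247, y* = 0.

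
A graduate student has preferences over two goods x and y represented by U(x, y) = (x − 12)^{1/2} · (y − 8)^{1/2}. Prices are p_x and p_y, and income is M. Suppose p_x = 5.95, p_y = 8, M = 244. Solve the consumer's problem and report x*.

x* = 21.1261

Let x' = x−12, y' = y−8. MRS = y'/x' = p_x/p_y.
Substituting into the budget: x* = 12 + 0.5·(M − 12·p_x − 8·p_y)/p_x, and y* = 8 + 0.5·(…)/p_y.
Discretionary income = 244 − 12·5.95 − 8·8 = 108.6; x* = 12 + 0.5·108.6/5.95 = 21.1261.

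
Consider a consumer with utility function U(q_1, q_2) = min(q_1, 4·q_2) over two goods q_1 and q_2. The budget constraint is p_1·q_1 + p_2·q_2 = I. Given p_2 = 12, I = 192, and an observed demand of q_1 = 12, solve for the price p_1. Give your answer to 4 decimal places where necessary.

p_1 = 13

With perfect complements, no substitution: consume in ratio q_1:q_2 = 4:1.
Budget: p_1·q_1 + p_2·(1/4)·q_1 = I, so (4·p_1 + p_2)·q_1 = 4·I.
Demand: q_1*(p_1,p_2,I) = 4·I/(4·p_1 + p_2), q_2* = I/(4·p_1 + p_2).
Set q_1* = 12 in the demand function and solve for p_1: p_1 = 13.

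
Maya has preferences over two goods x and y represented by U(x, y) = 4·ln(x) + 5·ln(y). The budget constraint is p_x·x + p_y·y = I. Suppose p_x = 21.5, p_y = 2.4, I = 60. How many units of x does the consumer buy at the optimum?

At p_x=21.5, p_y=2.4, I=60: x* = 4/9·60/21.5 = 1.2403.

x* = 1.2403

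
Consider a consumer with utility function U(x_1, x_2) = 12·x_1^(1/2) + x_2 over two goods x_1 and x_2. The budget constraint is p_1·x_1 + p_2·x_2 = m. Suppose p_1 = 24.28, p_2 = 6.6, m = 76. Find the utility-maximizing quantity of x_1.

x_1* = 2.6601

Utility is quasi-linear in x_2; the FOC for x_1 is 6/√x_1 = p_1/p_2.
Solve: √x_1 = 6·p_2/p_1, so x_1*(p_1,p_2) = (6·p_2/p_1)², and x_2* = (m − p_1·x_1*)/p_2.
Plugging in: x_1* = (6·6.6/24.28)² = 2.6601.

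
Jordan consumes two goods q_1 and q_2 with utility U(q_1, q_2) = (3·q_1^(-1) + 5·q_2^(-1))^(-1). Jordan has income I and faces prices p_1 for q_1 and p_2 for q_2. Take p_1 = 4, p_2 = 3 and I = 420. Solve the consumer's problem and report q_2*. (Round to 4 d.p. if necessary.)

From the CES first-order condition, (3/5)·(q_2/q_1)^(2) = p_1/p_2.
Hence q_2/q_1 = ((5/3)·p_1/p_2)^(1/(2)), i.e. raised to the 0.5 power.
Substitute q_2 = (q_2/q_1)·q_1 into the budget: q_1* = I/(p_1 + p_2·(q_2/q_1)).
Numerically q_2/q_1 = 1.490712, so q_1* = 420/(4 + 3·1.490712) = 49.5743 and q_2* = 1.490712·49.5743 = 73.901.

q_2* = 73.901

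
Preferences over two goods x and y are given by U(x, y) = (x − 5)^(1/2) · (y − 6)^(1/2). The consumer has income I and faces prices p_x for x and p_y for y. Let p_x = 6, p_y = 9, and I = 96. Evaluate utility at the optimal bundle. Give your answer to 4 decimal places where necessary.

V = 0.8165

MRS = (y−6)/(x−5). Tangency with p_x/p_y gives y−6 = (p_x/p_y)·(x−5).
Substituting into the budget: x* = 5 + 0.5·(I − 5·p_x − 6·p_y)/p_x, and y* = 6 + 0.5·(…)/p_y.
Discretionary income = 96 − 5·6 − 6·9 = 12; x* = 5 + 0.5·12/6 = 6; y* = 6 + 0.5·12/9 = 6.6667.
Utility at the optimum: U(6, 6.6667) = 0.8165.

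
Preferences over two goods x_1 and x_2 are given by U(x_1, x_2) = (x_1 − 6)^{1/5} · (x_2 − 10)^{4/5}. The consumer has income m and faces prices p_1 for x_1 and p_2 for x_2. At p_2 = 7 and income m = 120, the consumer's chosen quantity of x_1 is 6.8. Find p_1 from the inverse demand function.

p_1 = 5

Let x_1' = x_1−6, x_2' = x_2−10. MRS = (1/4)·x_2'/x_1' = p_1/p_2.
Substituting into the budget: x_1* = 6 + 0.2·(m − 6·p_1 − 10·p_2)/p_1, and x_2* = 10 + 0.8·(…)/p_2.
Set x_1* = 6.8 in the demand function and solve for p_1: p_1 = 5.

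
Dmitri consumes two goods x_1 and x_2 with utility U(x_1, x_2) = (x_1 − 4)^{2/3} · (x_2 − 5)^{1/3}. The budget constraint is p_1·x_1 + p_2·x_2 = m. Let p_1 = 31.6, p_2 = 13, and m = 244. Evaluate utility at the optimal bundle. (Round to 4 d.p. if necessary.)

Let x_1' = x_1−4, x_2' = x_2−5. MRS = 2·x_2'/x_1' = p_1/p_2.
After buying the subsistence bundle (4, 5), a share 2/3 of the remaining income goes to x_1: x_1* = 4 + 2/3·(m − 4p_1 − 5p_2)/p_1.
Discretionary income = 244 − 4·31.6 − 5·13 = 52.6; x_1* = 4 + 2/3·52.6/31.6 = 5.1097; x_2* = 5 + 1/3·52.6/13 = 6.3487.
Utility at the optimum: U(5.1097, 6.3487) = 1.1843.

V = 1.1843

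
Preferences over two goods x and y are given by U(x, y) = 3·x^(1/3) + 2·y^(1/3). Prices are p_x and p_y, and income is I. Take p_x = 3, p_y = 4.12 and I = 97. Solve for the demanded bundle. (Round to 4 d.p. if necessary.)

x* = 22.0782, y* = 7.4673

MU_x ∝ 3·x^(-2/3), MU_y ∝ 2·y^(-2/3), so MRS = (3/2)·(y/x)^(2/3) = p_x/p_y.
Solve for the ratio: y/x = [(2/3)·p_x/p_y]^(1.5).
Substitute y = (y/x)·x into the budget: x* = I/(p_x + p_y·(y/x)).
Numerically y/x = 0.33822, so x* = 97/(3 + 4.12·0.33822) = 22.0782 and y* = 0.33822·22.0782 = 7.4673.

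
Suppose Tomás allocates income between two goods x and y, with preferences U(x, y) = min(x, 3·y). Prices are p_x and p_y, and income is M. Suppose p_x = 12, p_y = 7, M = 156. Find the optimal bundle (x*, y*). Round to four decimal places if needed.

x* = 10.8837, y* = 3.6279

With perfect complements, no substitution: consume in ratio x:y = 3:1.
Budget: p_x·x + p_y·(1/3)·x = M, so (3·p_x + p_y)·x = 3·M.
Demand: x*(p_x,p_y,M) = 3·M/(3·p_x + p_y), y* = M/(3·p_x + p_y).
Here 3·12 + 7 = 43, giving x* = 10.8837 and y* = 3.6279.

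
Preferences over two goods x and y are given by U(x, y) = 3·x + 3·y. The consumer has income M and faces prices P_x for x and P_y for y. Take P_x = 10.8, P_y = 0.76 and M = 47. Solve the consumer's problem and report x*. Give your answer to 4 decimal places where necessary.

Linear utility — the consumer picks whichever good has higher MU/price: 3/10.8 = 0.2778 vs 3/0.76 = 3.9474.
y gives more utility per dollar, so spend all income on y: y* = M/P_y, x* = 0.
Numerically: x* = 0, y* = 61.8421.

x* = 0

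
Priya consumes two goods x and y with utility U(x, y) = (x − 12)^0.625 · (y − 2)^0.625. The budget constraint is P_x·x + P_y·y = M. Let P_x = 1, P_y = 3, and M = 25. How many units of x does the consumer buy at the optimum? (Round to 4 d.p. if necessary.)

Substituting into the budget: x* = 12 + 0.5·(M − 12·P_x − 2·P_y)/P_x, and y* = 2 + 0.5·(…)/P_y.
Discretionary income = 25 − 12·1 − 2·3 = 7; x* = 12 + 0.5·7/1 = 15.5.

x* = 15.5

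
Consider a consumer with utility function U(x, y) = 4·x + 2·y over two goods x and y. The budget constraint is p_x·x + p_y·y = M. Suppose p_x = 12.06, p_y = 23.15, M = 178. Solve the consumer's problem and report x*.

Linear utility — the consumer picks whichever good has higher MU/price: 4/12.06 = 0.3317 vs 2/23.15 = 0.0864.
x gives more utility per dollar, so spend all income on x: x* = M/p_x, y* = 0.
Numerically: x* = 14.7595, y* = 0.

x* = 14.7595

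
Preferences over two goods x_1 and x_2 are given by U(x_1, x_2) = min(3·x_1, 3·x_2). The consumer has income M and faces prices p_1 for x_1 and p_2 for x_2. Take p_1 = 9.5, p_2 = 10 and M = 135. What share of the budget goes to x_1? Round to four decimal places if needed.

Leontief preferences: the optimum is at the kink where x_1/3 = x_2/3, i.e. x_2 = x_1.
Budget: p_1·x_1 + p_2·x_1 = M, so (3·p_1 + 3·p_2)·x_1 = 3·M.
Demand: x_1*(p_1,p_2,M) = 3·M/(3·p_1 + 3·p_2), x_2* = 3·M/(3·p_1 + 3·p_2).
Here 3·9.5 + 3·10 = 58.5, giving x_1* = 6.9231 and x_2* = 6.9231.
Expenditure on x_1: 9.5·6.9231 = 65.7692; share = 0.4872.

share on x_1 = 0.4872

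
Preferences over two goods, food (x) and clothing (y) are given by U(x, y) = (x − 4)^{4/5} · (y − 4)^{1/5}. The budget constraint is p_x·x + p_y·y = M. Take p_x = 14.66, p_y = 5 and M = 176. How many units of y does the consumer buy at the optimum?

MRS = 4·(y−4)/(x−4). Tangency with p_x/p_y gives y−4 = (1/4)·(p_x/p_y)·(x−4).
Substituting into the budget: x* = 4 + 0.8·(M − 4·p_x − 4·p_y)/p_x, and y* = 4 + 0.2·(…)/p_y.
Discretionary income = 176 − 4·14.66 − 4·5 = 97.36; y* = 4 + 0.2·97.36/5 = 7.8944.

y* = 7.8944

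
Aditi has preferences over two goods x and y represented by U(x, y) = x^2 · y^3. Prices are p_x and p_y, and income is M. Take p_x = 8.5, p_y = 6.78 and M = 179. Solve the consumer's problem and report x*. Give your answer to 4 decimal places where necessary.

Tangency: MRS = (2/3)·y/x = p_x/p_y.
Rearranging, p_y·y = (3/2)·p_x·x. Substituting into the budget gives p_x·x·(1 + (3/2)) = M.
Demand: x*(p_x,p_y,M) = 0.4·M/p_x and y* = 0.6·M/p_y.
At p_x=8.5, p_y=6.78, M=179: x* = 0.4·179/8.5 = 8.4235.

x* = 8.4235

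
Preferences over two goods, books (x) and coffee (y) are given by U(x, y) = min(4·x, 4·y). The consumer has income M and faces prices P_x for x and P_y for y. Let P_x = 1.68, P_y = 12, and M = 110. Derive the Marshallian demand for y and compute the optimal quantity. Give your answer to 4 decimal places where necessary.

With perfect complements, no substitution: consume in ratio x:y = 4:4.
Budget: P_x·x + P_y·x = M, so (4·P_x + 4·P_y)·x = 4·M.
Demand: x*(P_x,P_y,M) = 4·M/(4·P_x + 4·P_y), y* = 4·M/(4·P_x + 4·P_y).
Here 4·1.68 + 4·12 = 54.72, giving y* = 8.0409.

y* = 8.0409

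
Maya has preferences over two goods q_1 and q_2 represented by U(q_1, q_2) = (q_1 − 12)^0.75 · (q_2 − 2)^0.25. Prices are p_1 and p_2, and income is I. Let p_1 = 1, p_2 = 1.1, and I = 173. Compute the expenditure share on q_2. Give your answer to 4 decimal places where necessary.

This is Cobb-Douglas in (q_1−12, q_2−2): tangency gives 0.75·p_2·(q_2−2) = 0.25·p_1·(q_1−12).
Substituting into the budget: q_1* = 12 + 0.75·(I − 12·p_1 − 2·p_2)/p_1, and q_2* = 2 + 0.25·(…)/p_2.
Discretionary income = 173 − 12·1 − 2·1.1 = 158.8; q_1* = 12 + 0.75·158.8/1 = 131.1; q_2* = 2 + 0.25·158.8/1.1 = 38.0909.
Expenditure on q_2: 1.1·38.0909 = 41.9; share = 0.2422.

share on q_2 = 0.2422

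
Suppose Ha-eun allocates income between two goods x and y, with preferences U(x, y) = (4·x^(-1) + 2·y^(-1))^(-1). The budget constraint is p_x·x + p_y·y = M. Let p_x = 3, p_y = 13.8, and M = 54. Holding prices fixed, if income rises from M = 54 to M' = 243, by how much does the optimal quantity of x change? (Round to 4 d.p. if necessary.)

From the CES first-order condition, 2·(y/x)^(2) = p_x/p_y.
Solve for the ratio: y/x = [(1/2)·p_x/p_y]^(0.5).
Substitute y = (y/x)·x into the budget: x* = M/(p_x + p_y·(y/x)).
Numerically y/x = 0.32969, so x* = 54/(3 + 13.8·0.32969) = 7.1526.
At M' = 243: x* = 32.1866. Change: 32.1866 − 7.1526 = 25.034.

Δx* = 25.034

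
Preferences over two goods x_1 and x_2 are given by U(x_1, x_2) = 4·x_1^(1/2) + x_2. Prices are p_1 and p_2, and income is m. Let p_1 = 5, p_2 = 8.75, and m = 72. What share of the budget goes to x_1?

share on x_1 = 0.8507

MU_x_1 = 2/√x_1, MU_x_2 = 1. Tangency: 2/√x_1 = p_1/p_2.
Solve: √x_1 = 2·p_2/p_1, so x_1*(p_1,p_2) = (2·p_2/p_1)², and x_2* = (m − p_1·x_1*)/p_2.
Plugging in: x_1* = (2·8.75/5)² = 12.25, x_2* = 1.2286.
Expenditure on x_1: 5·12.25 = 61.25; share = 0.8507.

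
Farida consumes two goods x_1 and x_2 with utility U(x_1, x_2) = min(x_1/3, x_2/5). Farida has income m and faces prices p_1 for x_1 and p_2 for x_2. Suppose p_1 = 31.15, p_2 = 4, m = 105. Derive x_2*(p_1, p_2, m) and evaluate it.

x_2* = 4.6276

Leontief preferences: the optimum is at the kink where x_1/3 = x_2/5, i.e. x_2 = (5/3)·x_1.
Budget: p_1·x_1 + p_2·(5/3)·x_1 = m, so (3·p_1 + 5·p_2)·x_1 = 3·m.
Demand: x_1*(p_1,p_2,m) = 3·m/(3·p_1 + 5·p_2), x_2* = 5·m/(3·p_1 + 5·p_2).
Here 3·31.15 + 5·4 = 113.45, giving x_2* = 4.6276.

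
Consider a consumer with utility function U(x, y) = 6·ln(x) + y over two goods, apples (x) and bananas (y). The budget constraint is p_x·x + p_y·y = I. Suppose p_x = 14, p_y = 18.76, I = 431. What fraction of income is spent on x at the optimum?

share on x = 0.2612

MU_x = 6/x, MU_y = 1. Tangency: 6/x = p_x/p_y.
So x*(p_x,p_y) = 6·p_y/p_x, independent of income; and y* = (I − 6·p_y)/p_y.
At the given prices: x* = 6·18.76/14 = 8.04, and y* = 16.9744.
Expenditure on x: 14·8.04 = 112.56; share = 0.2612.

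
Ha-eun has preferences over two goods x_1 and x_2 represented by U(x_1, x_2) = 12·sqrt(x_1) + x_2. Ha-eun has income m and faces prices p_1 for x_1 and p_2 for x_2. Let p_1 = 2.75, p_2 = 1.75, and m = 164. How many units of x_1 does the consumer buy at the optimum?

x_1* = 14.5785

Thus x_1* = (6·p_2/p_1)² — independent of m — with the rest of income spent on x_2.
Plugging in: x_1* = (6·1.75/2.75)² = 14.5785.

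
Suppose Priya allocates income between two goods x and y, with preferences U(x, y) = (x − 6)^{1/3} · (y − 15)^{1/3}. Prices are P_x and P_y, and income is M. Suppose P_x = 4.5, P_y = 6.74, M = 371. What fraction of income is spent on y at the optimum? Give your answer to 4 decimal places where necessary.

share on y = 0.5999

MRS = (y−15)/(x−6). Tangency with P_x/P_y gives y−15 = (P_x/P_y)·(x−6).
After buying the subsistence bundle (6, 15), a share 0.5 of the remaining income goes to x: x* = 6 + 0.5·(M − 6P_x − 15P_y)/P_x.
Discretionary income = 371 − 6·4.5 − 15·6.74 = 242.9; x* = 6 + 0.5·242.9/4.5 = 32.9889; y* = 15 + 0.5·242.9/6.74 = 33.0193.
Expenditure on y: 6.74·33.0193 = 222.55; share = 0.5999.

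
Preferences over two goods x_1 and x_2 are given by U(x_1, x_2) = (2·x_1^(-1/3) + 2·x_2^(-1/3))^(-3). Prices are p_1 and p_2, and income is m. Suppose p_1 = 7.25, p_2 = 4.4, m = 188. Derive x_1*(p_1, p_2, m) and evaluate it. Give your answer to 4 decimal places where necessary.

From the CES first-order condition, (x_2/x_1)^(4/3) = p_1/p_2.
Solve for the ratio: x_2/x_1 = [p_1/p_2]^(0.75).
With the ratio pinned down, the budget gives x_1* = m/(p_1 + p_2·(x_2/x_1)) and x_2* = (x_2/x_1)·x_1*.
Numerically x_2/x_1 = 1.454333, so x_1* = 188/(7.25 + 4.4·1.454333) = 13.7738.

x_1* = 13.7738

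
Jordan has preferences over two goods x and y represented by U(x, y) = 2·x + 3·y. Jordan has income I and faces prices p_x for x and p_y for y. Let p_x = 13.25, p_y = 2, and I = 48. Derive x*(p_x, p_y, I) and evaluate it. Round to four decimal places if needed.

x* = 0

Linear utility — the consumer picks whichever good has higher MU/price: 2/13.25 = 0.1509 vs 3/2 = 1.5.
y gives more utility per dollar, so spend all income on y: y* = I/p_y, x* = 0.
Numerically: x* = 0, y* = 24.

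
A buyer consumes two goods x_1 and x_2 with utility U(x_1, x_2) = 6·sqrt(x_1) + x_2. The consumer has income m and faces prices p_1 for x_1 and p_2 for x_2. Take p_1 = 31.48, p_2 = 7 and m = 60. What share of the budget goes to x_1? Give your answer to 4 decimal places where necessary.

Set MRS = p_1/p_2: 3·x_1^(−1/2) = p_1/p_2.
Solve: √x_1 = 3·p_2/p_1, so x_1*(p_1,p_2) = (3·p_2/p_1)², and x_2* = (m − p_1·x_1*)/p_2.
Plugging in: x_1* = (3·7/31.48)² = 0.445, x_2* = 6.5702.
Expenditure on x_1: 31.48·0.445 = 14.0089; share = 0.2335.

share on x_1 = 0.2335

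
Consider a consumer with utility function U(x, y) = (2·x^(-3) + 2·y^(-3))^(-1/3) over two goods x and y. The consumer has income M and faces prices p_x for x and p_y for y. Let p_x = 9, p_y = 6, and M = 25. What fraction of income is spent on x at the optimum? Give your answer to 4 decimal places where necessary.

MRS = MU_x/MU_y = (y/x)^(4). Set equal to p_x/p_y.
Solve for the ratio: y/x = [p_x/p_y]^(0.25).
Substitute y = (y/x)·x into the budget: x* = M/(p_x + p_y·(y/x)).
Numerically y/x = 1.106682, so x* = 25/(9 + 6·1.106682) = 1.5985 and y* = 1.106682·1.5985 = 1.769.
Expenditure on x: 9·1.5985 = 14.3861; share = 0.5754.

share on x = 0.5754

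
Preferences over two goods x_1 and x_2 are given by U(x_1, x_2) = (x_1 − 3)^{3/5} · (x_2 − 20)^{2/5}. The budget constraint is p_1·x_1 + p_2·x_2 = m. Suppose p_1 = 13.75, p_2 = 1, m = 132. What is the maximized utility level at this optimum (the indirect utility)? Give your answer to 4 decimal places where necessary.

V = 7.4896

This is Cobb-Douglas in (x_1−3, x_2−20): tangency gives 0.6·p_2·(x_2−20) = 0.4·p_1·(x_1−3).
Substituting into the budget: x_1* = 3 + 0.6·(m − 3·p_1 − 20·p_2)/p_1, and x_2* = 20 + 0.4·(…)/p_2.
Discretionary income = 132 − 3·13.75 − 20·1 = 70.75; x_1* = 3 + 0.6·70.75/13.75 = 6.0873; x_2* = 20 + 0.4·70.75/1 = 48.3.
Utility at the optimum: U(6.0873, 48.3) = 7.4896.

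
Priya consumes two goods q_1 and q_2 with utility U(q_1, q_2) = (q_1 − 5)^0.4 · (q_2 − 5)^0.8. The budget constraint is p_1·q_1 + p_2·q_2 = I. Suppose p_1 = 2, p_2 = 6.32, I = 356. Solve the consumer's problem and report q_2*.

q_2* = 38.1646

This is Cobb-Douglas in (q_1−5, q_2−5): tangency gives 0.4·p_2·(q_2−5) = 0.8·p_1·(q_1−5).
After buying the subsistence bundle (5, 5), a share 1/3 of the remaining income goes to q_1: q_1* = 5 + 1/3·(I − 5p_1 − 5p_2)/p_1.
Discretionary income = 356 − 5·2 − 5·6.32 = 314.4; q_2* = 5 + 2/3·314.4/6.32 = 38.1646.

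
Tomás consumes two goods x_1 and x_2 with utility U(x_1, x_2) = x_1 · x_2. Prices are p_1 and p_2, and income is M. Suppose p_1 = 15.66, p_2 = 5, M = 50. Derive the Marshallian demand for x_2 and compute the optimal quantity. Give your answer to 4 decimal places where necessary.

x_2* = 5

MU_x_1/MU_x_2 = (x_2)/(x_1); tangency sets this equal to p_1/p_2.
Rearranging, p_2·x_2 = p_1·x_1. Substituting into the budget gives p_1·x_1·(1 + 1) = M.
Demand: x_1*(p_1,p_2,M) = 0.5·M/p_1 and x_2* = 0.5·M/p_2.
At p_1=15.66, p_2=5, M=50: x_2* = 0.5·50/5 = 5.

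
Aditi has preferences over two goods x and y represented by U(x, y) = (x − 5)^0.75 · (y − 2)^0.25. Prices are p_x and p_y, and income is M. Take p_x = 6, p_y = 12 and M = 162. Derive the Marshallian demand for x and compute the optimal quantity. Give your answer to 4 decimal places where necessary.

Let x' = x−5, y' = y−2. MRS = 3·y'/x' = p_x/p_y.
After buying the subsistence bundle (5, 2), a share 0.75 of the remaining income goes to x: x* = 5 + 0.75·(M − 5p_x − 2p_y)/p_x.
Discretionary income = 162 − 5·6 − 2·12 = 108; x* = 5 + 0.75·108/6 = 18.5.

x* = 18.5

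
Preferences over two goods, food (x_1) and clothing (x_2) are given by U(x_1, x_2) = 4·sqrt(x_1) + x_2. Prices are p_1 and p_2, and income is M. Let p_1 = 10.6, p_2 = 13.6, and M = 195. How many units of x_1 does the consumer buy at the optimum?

x_1* = 6.5845

MU_x_1 = 2/√x_1, MU_x_2 = 1. Tangency: 2/√x_1 = p_1/p_2.
Solve: √x_1 = 2·p_2/p_1, so x_1*(p_1,p_2) = (2·p_2/p_1)², and x_2* = (M − p_1·x_1*)/p_2.
Plugging in: x_1* = (2·13.6/10.6)² = 6.5845.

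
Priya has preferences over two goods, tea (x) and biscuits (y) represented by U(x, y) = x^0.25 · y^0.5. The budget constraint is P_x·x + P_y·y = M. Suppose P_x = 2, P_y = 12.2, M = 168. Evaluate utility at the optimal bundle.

MU_x/MU_y = (0.25·y)/(0.5·x); tangency sets this equal to P_x/P_y.
So 0.25·P_y·y = 0.5·P_x·x; combined with the budget, a share 1/3 of income goes to x.
Demand: x*(P_x,P_y,M) = 1/3·M/P_x and y* = 2/3·M/P_y.
At P_x=2, P_y=12.2, M=168: x* = 1/3·168/2 = 28, y* = 9.1803.
Utility at the optimum: U(28, 9.1803) = 6.9698.

V = 6.9698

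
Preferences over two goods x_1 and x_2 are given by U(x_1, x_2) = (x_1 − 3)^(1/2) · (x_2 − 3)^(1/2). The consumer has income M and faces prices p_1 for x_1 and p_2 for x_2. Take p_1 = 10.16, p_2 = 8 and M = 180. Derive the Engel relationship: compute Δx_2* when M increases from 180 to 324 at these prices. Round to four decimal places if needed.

Δx_2* = 9

Let x_1' = x_1−3, x_2' = x_2−3. MRS = x_2'/x_1' = p_1/p_2.
After buying the subsistence bundle (3, 3), a share 0.5 of the remaining income goes to x_1: x_1* = 3 + 0.5·(M − 3p_1 − 3p_2)/p_1.
Discretionary income = 180 − 3·10.16 − 3·8 = 125.52; x_2* = 3 + 0.5·125.52/8 = 10.845.
At M' = 324: x_2* = 19.845. Change: 19.845 − 10.845 = 9.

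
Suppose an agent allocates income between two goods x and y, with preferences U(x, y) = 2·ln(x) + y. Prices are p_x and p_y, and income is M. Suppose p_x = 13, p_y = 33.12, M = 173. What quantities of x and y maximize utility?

MU_x = 2/x, MU_y = 1. Tangency: 2/x = p_x/p_y.
So x*(p_x,p_y) = 2·p_y/p_x, independent of income; and y* = (M − 2·p_y)/p_y.
At the given prices: x* = 2·33.12/13 = 5.0954, and y* = 3.2234.

x* = 5.0954, y* = 3.2234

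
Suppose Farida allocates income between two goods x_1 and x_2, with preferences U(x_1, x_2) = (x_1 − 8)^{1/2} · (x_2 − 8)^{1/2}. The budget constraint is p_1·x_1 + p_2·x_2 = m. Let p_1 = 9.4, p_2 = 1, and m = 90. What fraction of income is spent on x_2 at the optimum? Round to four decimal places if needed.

This is Cobb-Douglas in (x_1−8, x_2−8): tangency gives 0.5·p_2·(x_2−8) = 0.5·p_1·(x_1−8).
Substituting into the budget: x_1* = 8 + 0.5·(m − 8·p_1 − 8·p_2)/p_1, and x_2* = 8 + 0.5·(…)/p_2.
Discretionary income = 90 − 8·9.4 − 8·1 = 6.8; x_1* = 8 + 0.5·6.8/9.4 = 8.3617; x_2* = 8 + 0.5·6.8/1 = 11.4.
Expenditure on x_2: 1·11.4 = 11.4; share = 0.1267.

share on x_2 = 0.1267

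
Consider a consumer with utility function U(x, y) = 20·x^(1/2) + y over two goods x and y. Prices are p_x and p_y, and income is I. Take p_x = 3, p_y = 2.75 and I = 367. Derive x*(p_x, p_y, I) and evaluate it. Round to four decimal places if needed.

x* = 84.0278

MU_x = 10/√x, MU_y = 1. Tangency: 10/√x = p_x/p_y.
Thus x* = (10·p_y/p_x)² — independent of I — with the rest of income spent on y.
Plugging in: x* = (10·2.75/3)² = 84.0278.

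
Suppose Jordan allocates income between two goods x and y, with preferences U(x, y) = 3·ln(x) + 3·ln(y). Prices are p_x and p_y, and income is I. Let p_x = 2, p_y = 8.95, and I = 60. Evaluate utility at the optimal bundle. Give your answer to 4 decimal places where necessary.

Demand: x*(p_x,p_y,I) = 0.5·I/p_x and y* = 0.5·I/p_y.
At p_x=2, p_y=8.95, I=60: x* = 0.5·60/2 = 15, y* = 3.352.
Utility at the optimum: U(15, 3.352) = 11.7528.

V = 11.7528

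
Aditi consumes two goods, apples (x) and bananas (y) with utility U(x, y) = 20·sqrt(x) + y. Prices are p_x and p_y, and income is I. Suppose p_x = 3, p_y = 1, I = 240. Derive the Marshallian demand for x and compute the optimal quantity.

MU_x = 10/√x, MU_y = 1. Tangency: 10/√x = p_x/p_y.
Solve: √x = 10·p_y/p_x, so x*(p_x,p_y) = (10·p_y/p_x)², and y* = (I − p_x·x*)/p_y.
Plugging in: x* = (10·1/3)² = 11.1111.

x* = 11.1111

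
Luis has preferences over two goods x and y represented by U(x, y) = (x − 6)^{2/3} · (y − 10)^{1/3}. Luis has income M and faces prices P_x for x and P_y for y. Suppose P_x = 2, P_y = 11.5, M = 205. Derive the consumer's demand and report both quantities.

x* = 32, y* = 12.2609

Let x' = x−6, y' = y−10. MRS = 2·y'/x' = P_x/P_y.
Substituting into the budget: x* = 6 + 2/3·(M − 6·P_x − 10·P_y)/P_x, and y* = 10 + 1/3·(…)/P_y.
Discretionary income = 205 − 6·2 − 10·11.5 = 78; x* = 6 + 2/3·78/2 = 32; y* = 10 + 1/3·78/11.5 = 12.2609.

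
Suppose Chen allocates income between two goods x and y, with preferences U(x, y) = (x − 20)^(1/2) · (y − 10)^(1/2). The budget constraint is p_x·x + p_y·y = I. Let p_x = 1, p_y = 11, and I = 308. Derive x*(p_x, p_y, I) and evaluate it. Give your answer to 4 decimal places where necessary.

x* = 109

Let x' = x−20, y' = y−10. MRS = y'/x' = p_x/p_y.
After buying the subsistence bundle (20, 10), a share 0.5 of the remaining income goes to x: x* = 20 + 0.5·(I − 20p_x − 10p_y)/p_x.
Discretionary income = 308 − 20·1 − 10·11 = 178; x* = 20 + 0.5·178/1 = 109.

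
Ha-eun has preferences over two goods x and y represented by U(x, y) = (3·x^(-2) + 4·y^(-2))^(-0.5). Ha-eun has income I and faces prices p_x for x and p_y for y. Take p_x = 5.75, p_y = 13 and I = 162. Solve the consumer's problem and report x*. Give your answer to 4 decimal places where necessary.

x* = 9.7287

Numerically y/x = 0.838599, so x* = 162/(5.75 + 13·0.838599) = 9.7287.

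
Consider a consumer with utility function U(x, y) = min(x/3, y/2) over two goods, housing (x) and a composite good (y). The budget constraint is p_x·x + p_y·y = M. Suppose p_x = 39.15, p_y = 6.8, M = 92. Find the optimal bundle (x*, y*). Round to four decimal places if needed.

Here 3·39.15 + 2·6.8 = 131.05, giving x* = 2.1061 and y* = 1.404.

x* = 2.1061, y* = 1.404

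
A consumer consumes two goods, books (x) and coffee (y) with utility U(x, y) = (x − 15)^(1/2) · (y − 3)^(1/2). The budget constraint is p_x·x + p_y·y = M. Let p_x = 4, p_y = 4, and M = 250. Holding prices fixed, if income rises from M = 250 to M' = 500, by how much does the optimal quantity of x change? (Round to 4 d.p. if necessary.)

Δx* = 31.25

Let x' = x−15, y' = y−3. MRS = y'/x' = p_x/p_y.
After buying the subsistence bundle (15, 3), a share 0.5 of the remaining income goes to x: x* = 15 + 0.5·(M − 15p_x − 3p_y)/p_x.
Discretionary income = 250 − 15·4 − 3·4 = 178; x* = 15 + 0.5·178/4 = 37.25.
At M' = 500: x* = 68.5. Change: 68.5 − 37.25 = 31.25.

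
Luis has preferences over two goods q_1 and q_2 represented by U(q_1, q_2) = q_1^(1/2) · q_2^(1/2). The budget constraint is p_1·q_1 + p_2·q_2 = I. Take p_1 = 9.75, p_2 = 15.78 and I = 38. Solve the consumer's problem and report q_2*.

Demand: q_1*(p_1,p_2,I) = 0.5·I/p_1 and q_2* = 0.5·I/p_2.
At p_1=9.75, p_2=15.78, I=38: q_2* = 0.5·38/15.78 = 1.2041.

q_2* = 1.2041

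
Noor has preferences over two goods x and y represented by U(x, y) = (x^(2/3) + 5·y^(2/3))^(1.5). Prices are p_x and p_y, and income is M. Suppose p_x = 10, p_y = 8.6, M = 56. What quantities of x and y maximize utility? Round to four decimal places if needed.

MU_x ∝ x^(-1/3), MU_y ∝ 5·y^(-1/3), so MRS = (1/5)·(y/x)^(1/3) = p_x/p_y.
Solve for the ratio: y/x = [5·p_x/p_y]^(3).
With the ratio pinned down, the budget gives x* = M/(p_x + p_y·(y/x)) and y* = (y/x)·x*.
Numerically y/x = 196.523577, so x* = 56/(10 + 8.6·196.523577) = 0.0329 and y* = 196.523577·0.0329 = 6.4733.

x* = 0.0329, y* = 6.4733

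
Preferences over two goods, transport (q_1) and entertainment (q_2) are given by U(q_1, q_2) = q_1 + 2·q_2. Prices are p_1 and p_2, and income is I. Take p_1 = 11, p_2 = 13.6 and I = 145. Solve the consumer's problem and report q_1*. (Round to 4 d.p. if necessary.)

q_1* = 0

Perfect substitutes: compare marginal utility per dollar. 1/p_1 vs 2/p_2 → 0.0909 vs 0.1471.
q_2 gives more utility per dollar, so spend all income on q_2: q_2* = I/p_2, q_1* = 0.
Numerically: q_1* = 0, q_2* = 10.6618.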